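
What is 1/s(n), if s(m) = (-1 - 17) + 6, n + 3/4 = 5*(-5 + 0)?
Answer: -1/12 ≈ -0.083333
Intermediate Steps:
n = -103/4 (n = -¾ + 5*(-5 + 0) = -¾ + 5*(-5) = -¾ - 25 = -103/4 ≈ -25.750)
s(m) = -12 (s(m) = -18 + 6 = -12)
1/s(n) = 1/(-12) = -1/12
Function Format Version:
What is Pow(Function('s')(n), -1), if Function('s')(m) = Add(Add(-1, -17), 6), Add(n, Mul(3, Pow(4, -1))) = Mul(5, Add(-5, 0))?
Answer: Rational(-1, 12) ≈ -0.083333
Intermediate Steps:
n = Rational(-103, 4) (n = Add(Rational(-3, 4), Mul(5, Add(-5, 0))) = Add(Rational(-3, 4), Mul(5, -5)) = Add(Rational(-3, 4), -25) = Rational(-103, 4) ≈ -25.750)
Function('s')(m) = -12 (Function('s')(m) = Add(-18, 6) = -12)
Pow(Function('s')(n), -1) = Pow(-12, -1) = Rational(-1, 12)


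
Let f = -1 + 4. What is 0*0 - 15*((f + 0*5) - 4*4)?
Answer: 195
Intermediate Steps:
f = 3
0*0 - 15*((f + 0*5) - 4*4) = 0*0 - 15*((3 + 0*5) - 4*4) = 0 - 15*((3 + 0) - 16) = 0 - 15*(3 - 16) = 0 - 15*(-13) = 0 + 195 = 195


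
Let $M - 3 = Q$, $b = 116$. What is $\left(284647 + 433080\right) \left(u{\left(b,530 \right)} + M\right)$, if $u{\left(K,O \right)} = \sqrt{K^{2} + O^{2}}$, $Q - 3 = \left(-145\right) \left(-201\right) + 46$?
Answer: $20955475219 + 1435454 \sqrt{73589} \approx 2.1345 \cdot 10^{10}$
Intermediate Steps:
$Q = 29194$ ($Q = 3 + \left(\left(-145\right) \left(-201\right) + 46\right) = 3 + \left(29145 + 46\right) = 3 + 29191 = 29194$)
$M = 29197$ ($M = 3 + 29194 = 29197$)
$\left(284647 + 433080\right) \left(u{\left(b,530 \right)} + M\right) = \left(284647 + 433080\right) \left(\sqrt{116^{2} + 530^{2}} + 29197\right) = 717727 \left(\sqrt{13456 + 280900} + 29197\right) = 717727 \left(\sqrt{294356} + 29197\right) = 717727 \left(2 \sqrt{73589} + 29197\right) = 717727 \left(29197 + 2 \sqrt{73589}\right) = 20955475219 + 1435454 \sqrt{73589}$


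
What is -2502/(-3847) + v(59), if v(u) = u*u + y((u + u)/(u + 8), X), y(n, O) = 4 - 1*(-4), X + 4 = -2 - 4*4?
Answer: 13424685/3847 ≈ 3489.6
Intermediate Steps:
X = -22 (X = -4 + (-2 - 4*4) = -4 + (-2 - 16) = -4 - 18 = -22)
y(n, O) = 8 (y(n, O) = 4 + 4 = 8)
v(u) = 8 + u² (v(u) = u*u + 8 = u² + 8 = 8 + u²)
-2502/(-3847) + v(59) = -2502/(-3847) + (8 + 59²) = -2502*(-1/3847) + (8 + 3481) = 2502/3847 + 3489 = 13424685/3847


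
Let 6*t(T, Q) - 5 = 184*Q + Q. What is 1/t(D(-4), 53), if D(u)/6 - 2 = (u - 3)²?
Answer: 1/1635 ≈ 0.00061162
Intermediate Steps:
D(u) = 12 + 6*(-3 + u)² (D(u) = 12 + 6*(u - 3)² = 12 + 6*(-3 + u)²)
t(T, Q) = ⅚ + 185*Q/6 (t(T, Q) = ⅚ + (184*Q + Q)/6 = ⅚ + (185*Q)/6 = ⅚ + 185*Q/6)
1/t(D(-4), 53) = 1/(⅚ + (185/6)*53) = 1/(⅚ + 9805/6) = 1/1635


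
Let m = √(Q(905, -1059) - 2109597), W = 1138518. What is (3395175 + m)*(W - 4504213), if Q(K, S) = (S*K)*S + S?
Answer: -11427123521625 - 3365695*√1012829649 ≈ -1.1534e+13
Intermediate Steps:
Q(K, S) = S + K*S² (Q(K, S) = (K*S)*S + S = K*S² + S = S + K*S²)
m = √1012829649 (m = √(-1059*(1 + 905*(-1059)) - 2109597) = √(-1059*(1 - 958395) - 2109597) = √(-1059*(-958394) - 2109597) = √(1014939246 - 2109597) = √1012829649 ≈ 31825.)
(3395175 + m)*(W - 4504213) = (3395175 + √1012829649)*(1138518 - 4504213) = (3395175 + √1012829649)*(-3365695) = -11427123521625 - 3365695*√1012829649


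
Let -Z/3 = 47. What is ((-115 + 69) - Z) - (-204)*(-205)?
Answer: -41725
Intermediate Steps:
Z = -141 (Z = -3*47 = -141)
((-115 + 69) - Z) - (-204)*(-205) = ((-115 + 69) - 1*(-141)) - (-204)*(-205) = (-46 + 141) - 204*205 = 95 - 41820 = -41725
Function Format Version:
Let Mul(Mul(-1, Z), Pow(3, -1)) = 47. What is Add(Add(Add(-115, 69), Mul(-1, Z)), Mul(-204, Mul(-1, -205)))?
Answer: -41725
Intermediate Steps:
Z = -141 (Z = Mul(-3, 47) = -141)
Add(Add(Add(-115, 69), Mul(-1, Z)), Mul(-204, Mul(-1, -205))) = Add(Add(Add(-115, 69), Mul(-1, -141)), Mul(-204, Mul(-1, -205))) = Add(Add(-46, 141), Mul(-204, 205)) = Add(95, -41820) = -41725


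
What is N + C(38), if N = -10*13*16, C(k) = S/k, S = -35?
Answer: -79075/38 ≈ -2080.9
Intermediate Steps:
C(k) = -35/k
N = -2080 (N = -130*16 = -2080)
N + C(38) = -2080 - 35/38 = -79075/38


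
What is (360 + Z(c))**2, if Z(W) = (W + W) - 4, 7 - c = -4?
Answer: 142884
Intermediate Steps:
c = 11 (c = 7 - 1*(-4) = 7 + 4 = 11)
Z(W) = -4 + 2*W (Z(W) = 2*W - 4 = -4 + 2*W)
(360 + Z(c))**2 = (360 + (-4 + 2*11))**2 = (360 + (-4 + 22))**2 = (360 + 18)**2 = 378**2 = 142884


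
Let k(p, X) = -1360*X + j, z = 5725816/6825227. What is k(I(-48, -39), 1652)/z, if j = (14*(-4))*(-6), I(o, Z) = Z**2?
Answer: -1916510091146/715727 ≈ -2.6777e+6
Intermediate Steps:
j = 336 (j = -56*(-6) = 336)
z = 5725816/6825227 (z = 5725816*(1/6825227) = 5725816/6825227 ≈ 0.83892)
k(p, X) = 336 - 1360*X (k(p, X) = -1360*X + 336 = 336 - 1360*X)
k(I(-48, -39), 1652)/z = (336 - 1360*1652)/(5725816/6825227) = (336 - 2246720)*(6825227/5725816) = -2246384*6825227/5725816 = -1916510091146/715727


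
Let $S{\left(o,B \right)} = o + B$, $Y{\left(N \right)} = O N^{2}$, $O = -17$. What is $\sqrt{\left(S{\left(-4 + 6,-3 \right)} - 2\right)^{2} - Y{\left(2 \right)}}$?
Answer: $\sqrt{77} \approx 8.775$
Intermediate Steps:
$Y{\left(N \right)} = - 17 N^{2}$
$S{\left(o,B \right)} = B + o$
$\sqrt{\left(S{\left(-4 + 6,-3 \right)} - 2\right)^{2} - Y{\left(2 \right)}} = \sqrt{\left(\left(-3 + \left(-4 + 6\right)\right) - 2\right)^{2} - - 17 \cdot 2^{2}} = \sqrt{\left(\left(-3 + 2\right) - 2\right)^{2} - \left(-17\right) 4} = \sqrt{\left(-1 - 2\right)^{2} - -68} = \sqrt{\left(-3\right)^{2} + 68} = \sqrt{9 + 68} = \sqrt{77}$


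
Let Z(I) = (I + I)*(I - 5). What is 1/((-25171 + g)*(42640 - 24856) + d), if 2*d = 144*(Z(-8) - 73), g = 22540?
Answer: -1/46779984 ≈ -2.1377e-8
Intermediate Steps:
Z(I) = 2*I*(-5 + I) (Z(I) = (2*I)*(-5 + I) = 2*I*(-5 + I))
d = 9720 (d = (144*(2*(-8)*(-5 - 8) - 73))/2 = (144*(2*(-8)*(-13) - 73))/2 = (144*(208 - 73))/2 = (144*135)/2 = (1/2)*19440 = 9720)
1/((-25171 + g)*(42640 - 24856) + d) = 1/((-25171 + 22540)*(42640 - 24856) + 9720) = 1/(-2631*17784 + 9720) = 1/(-46789704 + 9720) = 1/(-46779984) = -1/46779984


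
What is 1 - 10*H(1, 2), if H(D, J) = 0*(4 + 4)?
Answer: 1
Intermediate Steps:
H(D, J) = 0 (H(D, J) = 0*8 = 0)
1 - 10*H(1, 2) = 1 - 10*0 = 1 + 0 = 1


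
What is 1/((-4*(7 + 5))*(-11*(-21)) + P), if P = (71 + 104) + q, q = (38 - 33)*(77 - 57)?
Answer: -1/10813 ≈ -9.2481e-5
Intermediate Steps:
q = 100 (q = 5*20 = 100)
P = 275 (P = (71 + 104) + 100 = 175 + 100 = 275)
1/((-4*(7 + 5))*(-11*(-21)) + P) = 1/((-4*(7 + 5))*(-11*(-21)) + 275) = 1/(-4*12*231 + 275) = 1/(-48*231 + 275) = 1/(-11088 + 275) = 1/(-10813) = -1/10813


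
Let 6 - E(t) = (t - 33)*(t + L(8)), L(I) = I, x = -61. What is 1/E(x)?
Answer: -1/4976 ≈ -0.00020096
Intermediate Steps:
E(t) = 6 - (-33 + t)*(8 + t) (E(t) = 6 - (t - 33)*(t + 8) = 6 - (-33 + t)*(8 + t))
1/E(x) = 1/(270 - 1*(-61)² + 25*(-61)) = 1/(270 - 1*3721 - 1525) = 1/(270 - 3721 - 1525) = 1/(-4976) = -1/4976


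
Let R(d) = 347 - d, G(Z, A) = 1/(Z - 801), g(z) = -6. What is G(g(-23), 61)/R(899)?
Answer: 1/445464 ≈ 2.2449e-6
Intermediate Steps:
G(Z, A) = 1/(-801 + Z)
G(g(-23), 61)/R(899) = 1/((-801 - 6)*(347 - 1*899)) = 1/((-807)*(347 - 899)) = -1/807/(-552) = -1/807*(-1/552) = 1/445464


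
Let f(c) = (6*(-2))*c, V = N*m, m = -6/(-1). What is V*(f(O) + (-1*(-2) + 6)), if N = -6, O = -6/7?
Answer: -4608/7 ≈ -658.29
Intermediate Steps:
O = -6/7 (O = -6*⅐ = -6/7 ≈ -0.85714)
m = 6 (m = -6*(-1) = 6)
V = -36 (V = -6*6 = -36)
f(c) = -12*c
V*(f(O) + (-1*(-2) + 6)) = -36*(-12*(-6/7) + (-1*(-2) + 6)) = -36*(72/7 + (2 + 6)) = -36*(72/7 + 8) = -36*128/7 = -4608/7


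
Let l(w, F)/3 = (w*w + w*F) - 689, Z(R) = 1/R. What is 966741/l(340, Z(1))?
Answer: 322247/115251 ≈ 2.7960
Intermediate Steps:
l(w, F) = -2067 + 3*w² + 3*F*w (l(w, F) = 3*((w*w + w*F) - 689) = 3*((w² + F*w) - 689) = 3*(-689 + w² + F*w) = -2067 + 3*w² + 3*F*w)
966741/l(340, Z(1)) = 966741/(-2067 + 3*340² + 3*340/1) = 966741/(-2067 + 3*115600 + 3*1*340) = 966741/(-2067 + 346800 + 1020) = 966741/345753 = 966741*(1/345753) = 322247/115251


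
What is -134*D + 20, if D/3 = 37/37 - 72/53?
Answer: 8698/53 ≈ 164.11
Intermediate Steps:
D = -57/53 (D = 3*(37/37 - 72/53) = 3*(37*(1/37) - 72*1/53) = 3*(1 - 72/53) = 3*(-19/53) = -57/53 ≈ -1.0755)
-134*D + 20 = -134*(-57/53) + 20 = 7638/53 + 20 = 8698/53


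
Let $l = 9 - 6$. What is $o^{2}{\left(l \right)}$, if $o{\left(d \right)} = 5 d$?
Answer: $225$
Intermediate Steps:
$l = 3$
$o^{2}{\left(l \right)} = \left(5 \cdot 3\right)^{2} = 15^{2} = 225$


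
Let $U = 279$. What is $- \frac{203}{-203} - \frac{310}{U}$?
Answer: $- \frac{1}{9} \approx -0.11111$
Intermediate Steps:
$- \frac{203}{-203} - \frac{310}{U} = - \frac{203}{-203} - \frac{310}{279} = \left(-203\right) \left(- \frac{1}{203}\right) - \frac{10}{9} = 1 - \frac{10}{9} = - \frac{1}{9}$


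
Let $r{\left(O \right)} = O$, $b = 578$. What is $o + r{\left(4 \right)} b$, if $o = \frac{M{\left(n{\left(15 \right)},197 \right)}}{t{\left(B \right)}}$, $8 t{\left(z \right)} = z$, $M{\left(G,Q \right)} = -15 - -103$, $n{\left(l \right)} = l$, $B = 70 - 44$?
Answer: $\frac{30408}{13} \approx 2339.1$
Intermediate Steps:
$B = 26$ ($B = 70 - 44 = 26$)
$M{\left(G,Q \right)} = 88$ ($M{\left(G,Q \right)} = -15 + 103 = 88$)
$t{\left(z \right)} = \frac{z}{8}$
$o = \frac{352}{13}$ ($o = \frac{88}{\frac{1}{8} \cdot 26} = \frac{88}{\frac{13}{4}} = 88 \cdot \frac{4}{13} = \frac{352}{13} \approx 27.077$)
$o + r{\left(4 \right)} b = \frac{352}{13} + 4 \cdot 578 = \frac{352}{13} + 2312 = \frac{30408}{13}$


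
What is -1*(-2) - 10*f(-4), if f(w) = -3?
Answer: 32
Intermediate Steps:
-1*(-2) - 10*f(-4) = -1*(-2) - 10*(-3) = 2 + 30 = 32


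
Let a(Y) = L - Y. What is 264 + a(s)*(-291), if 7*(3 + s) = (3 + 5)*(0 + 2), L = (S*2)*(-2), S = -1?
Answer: -7755/7 ≈ -1107.9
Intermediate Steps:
L = 4 (L = -1*2*(-2) = -2*(-2) = 4)
s = -5/7 (s = -3 + ((3 + 5)*(0 + 2))/7 = -3 + (8*2)/7 = -3 + (⅐)*16 = -3 + 16/7 = -5/7 ≈ -0.71429)
a(Y) = 4 - Y
264 + a(s)*(-291) = 264 + (4 - 1*(-5/7))*(-291) = 264 + (4 + 5/7)*(-291) = 264 + (33/7)*(-291) = 264 - 9603/7 = -7755/7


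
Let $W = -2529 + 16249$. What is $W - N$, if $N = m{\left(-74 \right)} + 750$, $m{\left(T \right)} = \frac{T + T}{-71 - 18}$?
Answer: $\frac{1154182}{89} \approx 12968.0$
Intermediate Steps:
$W = 13720$
$m{\left(T \right)} = - \frac{2 T}{89}$ ($m{\left(T \right)} = \frac{2 T}{-89} = 2 T \left(- \frac{1}{89}\right) = - \frac{2 T}{89}$)
$N = \frac{66898}{89}$ ($N = \left(- \frac{2}{89}\right) \left(-74\right) + 750 = \frac{148}{89} + 750 = \frac{66898}{89} \approx 751.66$)
$W - N = 13720 - \frac{66898}{89} = \frac{1154182}{89}$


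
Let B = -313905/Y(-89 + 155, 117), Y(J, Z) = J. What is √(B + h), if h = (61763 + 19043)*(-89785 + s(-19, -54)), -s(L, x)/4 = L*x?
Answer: I*√3672010856426/22 ≈ 87102.0*I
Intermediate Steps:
s(L, x) = -4*L*x
B = -104635/22 (B = -313905/(-89 + 155) = -313905/66 = -313905*1/66 = -104635/22 ≈ -4756.1)
h = -7586794534 (h = (61763 + 19043)*(-89785 - 4*(-19)*(-54)) = 80806*(-89785 - 4104) = 80806*(-93889) = -7586794534)
√(B + h) = √(-104635/22 - 7586794534) = √(-166909584383/22) = I*√3672010856426/22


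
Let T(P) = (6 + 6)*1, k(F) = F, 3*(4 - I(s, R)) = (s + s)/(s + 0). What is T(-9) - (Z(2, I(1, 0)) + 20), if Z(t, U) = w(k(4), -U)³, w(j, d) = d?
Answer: 784/27 ≈ 29.037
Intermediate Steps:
I(s, R) = 10/3 (I(s, R) = 4 - (s + s)/(3*(s + 0)) = 4 - 2*s/(3*s) = 4 - ⅓*2 = 4 - ⅔ = 10/3)
Z(t, U) = -U³ (Z(t, U) = (-U)³ = -U³)
T(P) = 12 (T(P) = 12*1 = 12)
T(-9) - (Z(2, I(1, 0)) + 20) = 12 - (-(10/3)³ + 20) = 12 - (-1*1000/27 + 20) = 12 - (-1000/27 + 20) = 12 - 1*(-460/27) = 12 + 460/27 = 784/27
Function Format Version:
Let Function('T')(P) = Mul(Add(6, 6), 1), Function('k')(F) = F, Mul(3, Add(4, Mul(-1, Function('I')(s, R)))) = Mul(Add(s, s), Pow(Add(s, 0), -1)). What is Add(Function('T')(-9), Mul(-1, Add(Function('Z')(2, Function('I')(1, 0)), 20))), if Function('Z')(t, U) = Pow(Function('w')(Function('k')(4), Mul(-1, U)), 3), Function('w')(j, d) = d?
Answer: Rational(784, 27) ≈ 29.037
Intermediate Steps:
Function('I')(s, R) = Rational(10, 3) (Function('I')(s, R) = Add(4, Mul(Rational(-1, 3), Mul(Add(s, s), Pow(Add(s, 0), -1)))) = Add(4, Mul(Rational(-1, 3), Mul(Mul(2, s), Pow(s, -1)))) = Add(4, Mul(Rational(-1, 3), 2)) = Add(4, Rational(-2, 3)) = Rational(10, 3))
Function('Z')(t, U) = Mul(-1, Pow(U, 3)) (Function('Z')(t, U) = Pow(Mul(-1, U), 3) = Mul(-1, Pow(U, 3)))
Function('T')(P) = 12 (Function('T')(P) = Mul(12, 1) = 12)
Add(Function('T')(-9), Mul(-1, Add(Function('Z')(2, Function('I')(1, 0)), 20))) = Add(12, Mul(-1, Add(Mul(-1, Pow(Rational(10, 3), 3)), 20))) = Add(12, Mul(-1, Add(Mul(-1, Rational(1000, 27)), 20))) = Add(12, Mul(-1, Add(Rational(-1000, 27), 20))) = Add(12, Mul(-1, Rational(-460, 27))) = Add(12, Rational(460, 27)) = Rational(784, 27)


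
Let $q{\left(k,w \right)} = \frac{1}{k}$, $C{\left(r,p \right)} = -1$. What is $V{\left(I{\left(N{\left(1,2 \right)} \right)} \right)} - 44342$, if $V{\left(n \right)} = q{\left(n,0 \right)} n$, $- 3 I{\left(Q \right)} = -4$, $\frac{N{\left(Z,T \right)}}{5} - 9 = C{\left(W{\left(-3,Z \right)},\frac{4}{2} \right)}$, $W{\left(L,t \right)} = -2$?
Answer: $-44341$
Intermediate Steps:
$N{\left(Z,T \right)} = 40$ ($N{\left(Z,T \right)} = 45 + 5 \left(-1\right) = 45 - 5 = 40$)
$I{\left(Q \right)} = \frac{4}{3}$ ($I{\left(Q \right)} = \left(- \frac{1}{3}\right) \left(-4\right) = \frac{4}{3}$)
$V{\left(n \right)} = 1$ ($V{\left(n \right)} = \frac{n}{n} = 1$)
$V{\left(I{\left(N{\left(1,2 \right)} \right)} \right)} - 44342 = 1 - 44342 = -44341$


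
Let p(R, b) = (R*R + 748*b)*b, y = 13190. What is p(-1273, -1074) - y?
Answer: -877661288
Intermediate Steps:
p(R, b) = b*(R² + 748*b) (p(R, b) = (R² + 748*b)*b = b*(R² + 748*b))
p(-1273, -1074) - y = -1074*((-1273)² + 748*(-1074)) - 1*13190 = -1074*(1620529 - 803352) - 13190 = -1074*817177 - 13190 = -877648098 - 13190 = -877661288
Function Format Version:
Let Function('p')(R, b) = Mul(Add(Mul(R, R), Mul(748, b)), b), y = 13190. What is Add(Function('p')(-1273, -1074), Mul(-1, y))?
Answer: -877661288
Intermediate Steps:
Function('p')(R, b) = Mul(b, Add(Pow(R, 2), Mul(748, b))) (Function('p')(R, b) = Mul(Add(Pow(R, 2), Mul(748, b)), b) = Mul(b, Add(Pow(R, 2), Mul(748, b))))
Add(Function('p')(-1273, -1074), Mul(-1, y)) = Add(Mul(-1074, Add(Pow(-1273, 2), Mul(748, -1074))), Mul(-1, 13190)) = Add(Mul(-1074, Add(1620529, -803352)), -13190) = Add(Mul(-1074, 817177), -13190) = Add(-877648098, -13190) = -877661288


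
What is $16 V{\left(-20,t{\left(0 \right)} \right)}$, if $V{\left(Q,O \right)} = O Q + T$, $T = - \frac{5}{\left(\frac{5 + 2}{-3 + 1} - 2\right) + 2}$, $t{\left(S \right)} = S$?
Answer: $\frac{160}{7} \approx 22.857$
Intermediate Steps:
$T = \frac{10}{7}$ ($T = - \frac{5}{\left(\frac{7}{-2} - 2\right) + 2} = - \frac{5}{\left(7 \left(- \frac{1}{2}\right) - 2\right) + 2} = - \frac{5}{\left(- \frac{7}{2} - 2\right) + 2} = - \frac{5}{- \frac{11}{2} + 2} = - \frac{5}{- \frac{7}{2}} = \left(-5\right) \left(- \frac{2}{7}\right) = \frac{10}{7} \approx 1.4286$)
$V{\left(Q,O \right)} = \frac{10}{7} + O Q$ ($V{\left(Q,O \right)} = O Q + \frac{10}{7} = \frac{10}{7} + O Q$)
$16 V{\left(-20,t{\left(0 \right)} \right)} = 16 \left(\frac{10}{7} + 0 \left(-20\right)\right) = 16 \left(\frac{10}{7} + 0\right) = 16 \cdot \frac{10}{7} = \frac{160}{7}$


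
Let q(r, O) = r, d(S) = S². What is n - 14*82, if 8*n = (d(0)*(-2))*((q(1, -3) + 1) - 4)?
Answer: -1148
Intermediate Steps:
n = 0 (n = ((0²*(-2))*((1 + 1) - 4))/8 = ((0*(-2))*(2 - 4))/8 = (0*(-2))/8 = (⅛)*0 = 0)
n - 14*82 = 0 - 14*82 = 0 - 1148 = -1148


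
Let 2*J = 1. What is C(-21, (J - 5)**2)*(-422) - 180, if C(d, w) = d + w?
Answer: 273/2 ≈ 136.50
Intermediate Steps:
J = 1/2 (J = (1/2)*1 = 1/2 ≈ 0.50000)
C(-21, (J - 5)**2)*(-422) - 180 = (-21 + (1/2 - 5)**2)*(-422) - 180 = (-21 + (-9/2)**2)*(-422) - 180 = (-21 + 81/4)*(-422) - 180 = -3/4*(-422) - 180 = 633/2 - 180 = 273/2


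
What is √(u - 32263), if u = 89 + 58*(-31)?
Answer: 2*I*√8493 ≈ 184.31*I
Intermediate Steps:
u = -1709 (u = 89 - 1798 = -1709)
√(u - 32263) = √(-1709 - 32263) = √(-33972) = 2*I*√8493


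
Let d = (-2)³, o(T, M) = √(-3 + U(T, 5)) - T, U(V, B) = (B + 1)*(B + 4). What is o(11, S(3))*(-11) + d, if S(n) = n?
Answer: 113 - 11*√51 ≈ 34.444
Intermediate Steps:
U(V, B) = (1 + B)*(4 + B)
o(T, M) = √51 - T (o(T, M) = √(-3 + (4 + 5² + 5*5)) - T = √(-3 + (4 + 25 + 25)) - T = √(-3 + 54) - T = √51 - T)
d = -8
o(11, S(3))*(-11) + d = (√51 - 1*11)*(-11) - 8 = (√51 - 11)*(-11) - 8 = (-11 + √51)*(-11) - 8 = (121 - 11*√51) - 8 = 113 - 11*√51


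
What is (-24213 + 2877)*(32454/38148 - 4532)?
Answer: 307334913396/3179 ≈ 9.6677e+7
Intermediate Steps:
(-24213 + 2877)*(32454/38148 - 4532) = -21336*(32454*(1/38148) - 4532) = -21336*(5409/6358 - 4532) = -21336*(-28809047/6358) = 307334913396/3179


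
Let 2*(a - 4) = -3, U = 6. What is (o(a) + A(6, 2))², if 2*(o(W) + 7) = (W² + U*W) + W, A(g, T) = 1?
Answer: 2209/64 ≈ 34.516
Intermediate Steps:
a = 5/2 (a = 4 + (½)*(-3) = 4 - 3/2 = 5/2 ≈ 2.5000)
o(W) = -7 + W²/2 + 7*W/2 (o(W) = -7 + ((W² + 6*W) + W)/2 = -7 + (W² + 7*W)/2 = -7 + (W²/2 + 7*W/2) = -7 + W²/2 + 7*W/2)
(o(a) + A(6, 2))² = ((-7 + (5/2)²/2 + (7/2)*(5/2)) + 1)² = ((-7 + (½)*(25/4) + 35/4) + 1)² = ((-7 + 25/8 + 35/4) + 1)² = (39/8 + 1)² = (47/8)² = 2209/64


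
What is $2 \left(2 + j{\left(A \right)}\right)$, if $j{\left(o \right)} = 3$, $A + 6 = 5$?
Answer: $10$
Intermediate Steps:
$A = -1$ ($A = -6 + 5 = -1$)
$2 \left(2 + j{\left(A \right)}\right) = 2 \left(2 + 3\right) = 2 \cdot 5 = 10$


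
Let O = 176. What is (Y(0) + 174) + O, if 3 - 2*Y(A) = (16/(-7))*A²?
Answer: 703/2 ≈ 351.50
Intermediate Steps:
Y(A) = 3/2 + 8*A²/7 (Y(A) = 3/2 - 16/(-7)*A²/2 = 3/2 - 16*(-⅐)*A²/2 = 3/2 - (-8)*A²/7 = 3/2 + 8*A²/7)
(Y(0) + 174) + O = ((3/2 + (8/7)*0²) + 174) + 176 = ((3/2 + (8/7)*0) + 174) + 176 = ((3/2 + 0) + 174) + 176 = (3/2 + 174) + 176 = 351/2 + 176 = 703/2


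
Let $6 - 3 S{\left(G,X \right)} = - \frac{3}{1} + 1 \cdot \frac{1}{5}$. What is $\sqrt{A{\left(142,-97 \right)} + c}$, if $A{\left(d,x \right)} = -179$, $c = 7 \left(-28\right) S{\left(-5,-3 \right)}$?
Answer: $\frac{i \sqrt{169635}}{15} \approx 27.458 i$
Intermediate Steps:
$S{\left(G,X \right)} = \frac{44}{15}$ ($S{\left(G,X \right)} = 2 - \frac{- \frac{3}{1} + 1 \cdot \frac{1}{5}}{3} = 2 - \frac{\left(-3\right) 1 + 1 \cdot \frac{1}{5}}{3} = 2 - \frac{-3 + \frac{1}{5}}{3} = 2 - - \frac{14}{15} = 2 + \frac{14}{15} = \frac{44}{15}$)
$c = - \frac{8624}{15}$ ($c = 7 \left(-28\right) \frac{44}{15} = \left(-196\right) \frac{44}{15} = - \frac{8624}{15} \approx -574.93$)
$\sqrt{A{\left(142,-97 \right)} + c} = \sqrt{-179 - \frac{8624}{15}} = \sqrt{- \frac{11309}{15}} = \frac{i \sqrt{169635}}{15}$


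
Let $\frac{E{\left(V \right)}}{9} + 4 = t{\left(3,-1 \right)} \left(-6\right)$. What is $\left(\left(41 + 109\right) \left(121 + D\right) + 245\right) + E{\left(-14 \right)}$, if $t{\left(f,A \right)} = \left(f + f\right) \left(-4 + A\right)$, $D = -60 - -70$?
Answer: $21479$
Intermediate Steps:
$D = 10$ ($D = -60 + 70 = 10$)
$t{\left(f,A \right)} = 2 f \left(-4 + A\right)$
$E{\left(V \right)} = 1584$ ($E{\left(V \right)} = -36 + 9 \cdot 2 \cdot 3 \left(-4 - 1\right) \left(-6\right) = -36 + 9 \cdot 2 \cdot 3 \left(-5\right) \left(-6\right) = -36 + 9 \left(\left(-30\right) \left(-6\right)\right) = -36 + 9 \cdot 180 = -36 + 1620 = 1584$)
$\left(\left(41 + 109\right) \left(121 + D\right) + 245\right) + E{\left(-14 \right)} = \left(\left(41 + 109\right) \left(121 + 10\right) + 245\right) + 1584 = \left(150 \cdot 131 + 245\right) + 1584 = \left(19650 + 245\right) + 1584 = 19895 + 1584 = 21479$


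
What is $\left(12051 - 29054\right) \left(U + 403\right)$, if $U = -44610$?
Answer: $751651621$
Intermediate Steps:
$\left(12051 - 29054\right) \left(U + 403\right) = \left(12051 - 29054\right) \left(-44610 + 403\right) = \left(-17003\right) \left(-44207\right) = 751651621$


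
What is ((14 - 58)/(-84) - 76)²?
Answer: 2512225/441 ≈ 5696.7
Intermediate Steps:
((14 - 58)/(-84) - 76)² = (-44*(-1/84) - 76)² = (11/21 - 76)² = (-1585/21)² = 2512225/441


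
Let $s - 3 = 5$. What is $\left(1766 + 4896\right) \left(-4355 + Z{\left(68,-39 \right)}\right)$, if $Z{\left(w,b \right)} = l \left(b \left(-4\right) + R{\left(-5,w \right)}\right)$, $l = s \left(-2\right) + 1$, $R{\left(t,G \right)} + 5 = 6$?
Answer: $-44702020$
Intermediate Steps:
$R{\left(t,G \right)} = 1$ ($R{\left(t,G \right)} = -5 + 6 = 1$)
$s = 8$ ($s = 3 + 5 = 8$)
$l = -15$ ($l = 8 \left(-2\right) + 1 = -16 + 1 = -15$)
$Z{\left(w,b \right)} = -15 + 60 b$ ($Z{\left(w,b \right)} = - 15 \left(b \left(-4\right) + 1\right) = - 15 \left(- 4 b + 1\right) = - 15 \left(1 - 4 b\right) = -15 + 60 b$)
$\left(1766 + 4896\right) \left(-4355 + Z{\left(68,-39 \right)}\right) = \left(1766 + 4896\right) \left(-4355 + \left(-15 + 60 \left(-39\right)\right)\right) = 6662 \left(-4355 - 2355\right) = 6662 \left(-6710\right) = -44702020$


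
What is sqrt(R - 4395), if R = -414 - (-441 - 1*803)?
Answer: I*sqrt(3565) ≈ 59.708*I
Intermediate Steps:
R = 830 (R = -414 - (-441 - 803) = -414 - 1*(-1244) = -414 + 1244 = 830)
sqrt(R - 4395) = sqrt(830 - 4395) = sqrt(-3565) = I*sqrt(3565)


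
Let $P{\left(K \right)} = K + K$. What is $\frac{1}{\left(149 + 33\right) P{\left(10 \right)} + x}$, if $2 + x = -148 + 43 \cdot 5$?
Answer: $\frac{1}{3705} \approx 0.00026991$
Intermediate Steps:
$P{\left(K \right)} = 2 K$
$x = 65$ ($x = -2 + \left(-148 + 43 \cdot 5\right) = -2 + \left(-148 + 215\right) = -2 + 67 = 65$)
$\frac{1}{\left(149 + 33\right) P{\left(10 \right)} + x} = \frac{1}{\left(149 + 33\right) 2 \cdot 10 + 65} = \frac{1}{182 \cdot 20 + 65} = \frac{1}{3640 + 65} = \frac{1}{3705}$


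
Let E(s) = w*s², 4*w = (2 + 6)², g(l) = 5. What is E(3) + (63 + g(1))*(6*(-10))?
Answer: -3936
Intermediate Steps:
w = 16 (w = (2 + 6)²/4 = (¼)*8² = (¼)*64 = 16)
E(s) = 16*s²
E(3) + (63 + g(1))*(6*(-10)) = 16*3² + (63 + 5)*(6*(-10)) = 16*9 + 68*(-60) = 144 - 4080 = -3936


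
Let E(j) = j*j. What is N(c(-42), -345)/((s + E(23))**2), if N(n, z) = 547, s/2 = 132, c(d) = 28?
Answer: 547/628849 ≈ 0.00086984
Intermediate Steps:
E(j) = j**2
s = 264 (s = 2*132 = 264)
N(c(-42), -345)/((s + E(23))**2) = 547/((264 + 23**2)**2) = 547/((264 + 529)**2) = 547/(793**2) = 547/628849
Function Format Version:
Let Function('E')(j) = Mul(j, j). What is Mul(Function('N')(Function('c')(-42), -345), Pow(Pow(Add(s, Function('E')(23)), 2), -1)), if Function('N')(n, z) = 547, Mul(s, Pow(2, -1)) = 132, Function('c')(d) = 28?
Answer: Rational(547, 628849) ≈ 0.00086984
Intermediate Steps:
Function('E')(j) = Pow(j, 2)
s = 264 (s = Mul(2, 132) = 264)
Mul(Function('N')(Function('c')(-42), -345), Pow(Pow(Add(s, Function('E')(23)), 2), -1)) = Mul(547, Pow(Pow(Add(264, Pow(23, 2)), 2), -1)) = Mul(547, Pow(Pow(Add(264, 529), 2), -1)) = Mul(547, Pow(Pow(793, 2), -1)) = Mul(547, Pow(628849, -1)) = Mul(547, Rational(1, 628849)) = Rational(547, 628849)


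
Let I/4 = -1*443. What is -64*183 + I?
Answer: -13484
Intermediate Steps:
I = -1772 (I = 4*(-1*443) = 4*(-443) = -1772)
-64*183 + I = -64*183 - 1772 = -11712 - 1772 = -13484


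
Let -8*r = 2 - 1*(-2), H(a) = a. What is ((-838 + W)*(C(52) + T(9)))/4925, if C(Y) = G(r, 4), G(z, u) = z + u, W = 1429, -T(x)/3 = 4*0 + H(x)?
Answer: -141/50 ≈ -2.8200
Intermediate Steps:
T(x) = -3*x (T(x) = -3*(4*0 + x) = -3*(0 + x) = -3*x)
r = -½ (r = -(2 - 1*(-2))/8 = -(2 + 2)/8 = -⅛*4 = -½ ≈ -0.50000)
G(z, u) = u + z
C(Y) = 7/2 (C(Y) = 4 - ½ = 7/2)
((-838 + W)*(C(52) + T(9)))/4925 = ((-838 + 1429)*(7/2 - 3*9))/4925 = (591*(7/2 - 27))*(1/4925) = (591*(-47/2))*(1/4925) = -27777/2*1/4925 = -141/50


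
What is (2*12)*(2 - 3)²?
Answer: 24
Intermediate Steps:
(2*12)*(2 - 3)² = 24*(-1)² = 24*1 = 24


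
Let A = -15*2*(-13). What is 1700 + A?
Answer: 2090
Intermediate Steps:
A = 390 (A = -30*(-13) = 390)
1700 + A = 1700 + 390 = 2090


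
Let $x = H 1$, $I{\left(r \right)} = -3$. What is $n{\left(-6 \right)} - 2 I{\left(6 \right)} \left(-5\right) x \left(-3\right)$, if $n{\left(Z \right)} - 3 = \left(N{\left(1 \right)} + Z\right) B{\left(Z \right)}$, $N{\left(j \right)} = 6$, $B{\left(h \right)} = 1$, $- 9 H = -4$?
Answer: $43$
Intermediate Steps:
$H = \frac{4}{9}$ ($H = \left(- \frac{1}{9}\right) \left(-4\right) = \frac{4}{9} \approx 0.44444$)
$x = \frac{4}{9}$ ($x = \frac{4}{9} \cdot 1 = \frac{4}{9} \approx 0.44444$)
$n{\left(Z \right)} = 9 + Z$ ($n{\left(Z \right)} = 3 + \left(6 + Z\right) 1 = 3 + \left(6 + Z\right) = 9 + Z$)
$n{\left(-6 \right)} - 2 I{\left(6 \right)} \left(-5\right) x \left(-3\right) = \left(9 - 6\right) - 2 \left(-3\right) \left(-5\right) \frac{4}{9} \left(-3\right) = 3 - 2 \cdot 15 \left(- \frac{4}{3}\right) = 3 - -40 = 3 + 40 = 43$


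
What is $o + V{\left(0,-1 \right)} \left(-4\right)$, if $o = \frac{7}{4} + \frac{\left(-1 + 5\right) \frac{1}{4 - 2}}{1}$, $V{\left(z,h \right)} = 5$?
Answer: $- \frac{65}{4} \approx -16.25$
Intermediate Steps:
$o = \frac{15}{4}$ ($o = 7 \cdot \frac{1}{4} + \frac{4}{2} \cdot 1 = \frac{7}{4} + 4 \cdot \frac{1}{2} \cdot 1 = \frac{7}{4} + 2 \cdot 1 = \frac{7}{4} + 2 = \frac{15}{4} \approx 3.75$)
$o + V{\left(0,-1 \right)} \left(-4\right) = \frac{15}{4} + 5 \left(-4\right) = \frac{15}{4} - 20 = - \frac{65}{4}$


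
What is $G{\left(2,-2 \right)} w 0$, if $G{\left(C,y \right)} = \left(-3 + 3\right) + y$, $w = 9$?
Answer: $0$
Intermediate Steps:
$G{\left(C,y \right)} = y$ ($G{\left(C,y \right)} = 0 + y = y$)
$G{\left(2,-2 \right)} w 0 = \left(-2\right) 9 \cdot 0 = \left(-18\right) 0 = 0$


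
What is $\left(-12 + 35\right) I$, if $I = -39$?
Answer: $-897$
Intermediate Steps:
$\left(-12 + 35\right) I = \left(-12 + 35\right) \left(-39\right) = 23 \left(-39\right) = -897$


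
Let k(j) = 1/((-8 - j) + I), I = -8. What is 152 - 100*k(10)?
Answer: 2026/13 ≈ 155.85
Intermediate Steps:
k(j) = 1/(-16 - j) (k(j) = 1/((-8 - j) - 8) = 1/(-16 - j))
152 - 100*k(10) = 152 - (-100)/(16 + 10) = 152 - (-100)/26 = 152 - 100*(-1/26) = 152 + 50/13 = 2026/13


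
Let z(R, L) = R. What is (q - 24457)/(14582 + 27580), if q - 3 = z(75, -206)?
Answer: -24379/42162 ≈ -0.57822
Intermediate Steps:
q = 78 (q = 3 + 75 = 78)
(q - 24457)/(14582 + 27580) = (78 - 24457)/(14582 + 27580) = -24379/42162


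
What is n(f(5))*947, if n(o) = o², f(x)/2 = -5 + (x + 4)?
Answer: 60608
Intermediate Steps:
f(x) = -2 + 2*x (f(x) = 2*(-5 + (x + 4)) = 2*(-5 + (4 + x)) = 2*(-1 + x) = -2 + 2*x)
n(f(5))*947 = (-2 + 2*5)²*947 = (-2 + 10)²*947 = 8²*947 = 64*947 = 60608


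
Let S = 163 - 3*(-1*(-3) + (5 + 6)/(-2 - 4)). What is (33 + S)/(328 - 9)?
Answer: 35/58 ≈ 0.60345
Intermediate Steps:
S = 319/2 (S = 163 - 3*(3 + 11/(-6)) = 163 - 3*(3 + 11*(-⅙)) = 163 - 3*(3 - 11/6) = 163 - 3*7/6 = 163 - 1*7/2 = 163 - 7/2 = 319/2 ≈ 159.50)
(33 + S)/(328 - 9) = (33 + 319/2)/(328 - 9) = (385/2)/319 = (385/2)*(1/319) = 35/58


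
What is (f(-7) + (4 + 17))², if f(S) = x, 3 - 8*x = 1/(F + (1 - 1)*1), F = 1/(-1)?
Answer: 1849/4 ≈ 462.25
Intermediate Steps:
F = -1
x = ½ (x = 3/8 - 1/(8*(-1 + (1 - 1)*1)) = 3/8 - 1/(8*(-1 + 0*1)) = 3/8 - 1/(8*(-1 + 0)) = 3/8 - ⅛/(-1) = 3/8 - ⅛*(-1) = 3/8 + ⅛ = ½ ≈ 0.50000)
f(S) = ½
(f(-7) + (4 + 17))² = (½ + (4 + 17))² = (½ + 21)² = (43/2)² = 1849/4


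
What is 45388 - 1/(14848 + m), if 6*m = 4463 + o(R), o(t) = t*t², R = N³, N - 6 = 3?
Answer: 8794243623757/193757020 ≈ 45388.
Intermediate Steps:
N = 9 (N = 6 + 3 = 9)
R = 729 (R = 9³ = 729)
o(t) = t³
m = 193712476/3 (m = (4463 + 729³)/6 = (4463 + 387420489)/6 = (⅙)*387424952 = 193712476/3 ≈ 6.4571e+7)
45388 - 1/(14848 + m) = 45388 - 1/(14848 + 193712476/3) = 45388 - 1/193757020/3 = 45388 - 1*3/193757020 = 45388 - 3/193757020 = 8794243623757/193757020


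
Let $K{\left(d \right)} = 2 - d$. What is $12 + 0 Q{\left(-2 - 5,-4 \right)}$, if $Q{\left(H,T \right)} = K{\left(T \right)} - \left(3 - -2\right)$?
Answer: $12$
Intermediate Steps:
$Q{\left(H,T \right)} = -3 - T$ ($Q{\left(H,T \right)} = \left(2 - T\right) - \left(3 - -2\right) = \left(2 - T\right) - \left(3 + 2\right) = \left(2 - T\right) - 5 = -3 - T$)
$12 + 0 Q{\left(-2 - 5,-4 \right)} = 12 + 0 \left(-3 - -4\right) = 12 + 0 \left(-3 + 4\right) = 12 + 0 \cdot 1 = 12 + 0 = 12$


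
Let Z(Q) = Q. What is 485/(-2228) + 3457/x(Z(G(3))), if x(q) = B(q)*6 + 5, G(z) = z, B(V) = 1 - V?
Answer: -7705591/15596 ≈ -494.07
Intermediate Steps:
x(q) = 11 - 6*q (x(q) = (1 - q)*6 + 5 = (6 - 6*q) + 5 = 11 - 6*q)
485/(-2228) + 3457/x(Z(G(3))) = 485/(-2228) + 3457/(11 - 6*3) = 485*(-1/2228) + 3457/(11 - 18) = -485/2228 + 3457/(-7) = -485/2228 + 3457*(-1/7) = -485/2228 - 3457/7 = -7705591/15596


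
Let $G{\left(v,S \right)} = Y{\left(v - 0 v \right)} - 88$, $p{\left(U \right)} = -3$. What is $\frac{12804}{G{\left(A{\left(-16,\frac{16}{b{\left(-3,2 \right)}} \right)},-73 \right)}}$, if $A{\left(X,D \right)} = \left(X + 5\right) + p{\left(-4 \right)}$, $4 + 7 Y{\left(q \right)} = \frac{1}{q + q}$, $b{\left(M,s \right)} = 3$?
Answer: $- \frac{836528}{5787} \approx -144.55$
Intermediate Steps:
$Y{\left(q \right)} = - \frac{4}{7} + \frac{1}{14 q}$ ($Y{\left(q \right)} = - \frac{4}{7} + \frac{1}{7 \left(q + q\right)} = - \frac{4}{7} + \frac{1}{7 \cdot 2 q} = - \frac{4}{7} + \frac{\frac{1}{2} \frac{1}{q}}{7} = - \frac{4}{7} + \frac{1}{14 q}$)
$A{\left(X,D \right)} = 2 + X$ ($A{\left(X,D \right)} = \left(X + 5\right) - 3 = \left(5 + X\right) - 3 = 2 + X$)
$G{\left(v,S \right)} = -88 + \frac{1 - 8 v}{14 v}$ ($G{\left(v,S \right)} = \frac{1 - 8 \left(v - 0 v\right)}{14 \left(v - 0 v\right)} - 88 = \frac{1 - 8 \left(v - 0\right)}{14 \left(v - 0\right)} - 88 = \frac{1 - 8 \left(v + 0\right)}{14 \left(v + 0\right)} - 88 = \frac{1 - 8 v}{14 v} - 88 = -88 + \frac{1 - 8 v}{14 v}$)
$\frac{12804}{G{\left(A{\left(-16,\frac{16}{b{\left(-3,2 \right)}} \right)},-73 \right)}} = \frac{12804}{\frac{1}{14} \frac{1}{2 - 16} \left(1 - 1240 \left(2 - 16\right)\right)} = \frac{12804}{\frac{1}{14} \frac{1}{-14} \left(1 - -17360\right)} = \frac{12804}{\frac{1}{14} \left(- \frac{1}{14}\right) \left(1 + 17360\right)} = \frac{12804}{\frac{1}{14} \left(- \frac{1}{14}\right) 17361} = \frac{12804}{- \frac{17361}{196}} = 12804 \left(- \frac{196}{17361}\right) = - \frac{836528}{5787}$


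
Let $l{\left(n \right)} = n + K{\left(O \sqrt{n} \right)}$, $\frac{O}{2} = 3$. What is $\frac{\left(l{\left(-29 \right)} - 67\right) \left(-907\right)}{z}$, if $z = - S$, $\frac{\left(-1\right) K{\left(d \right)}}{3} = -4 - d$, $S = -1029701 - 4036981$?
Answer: $\frac{12698}{844447} - \frac{2721 i \sqrt{29}}{844447} \approx 0.015037 - 0.017352 i$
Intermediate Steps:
$O = 6$ ($O = 2 \cdot 3 = 6$)
$S = -5066682$ ($S = -1029701 - 4036981 = -5066682$)
$K{\left(d \right)} = 12 + 3 d$ ($K{\left(d \right)} = - 3 \left(-4 - d\right) = 12 + 3 d$)
$l{\left(n \right)} = 12 + n + 18 \sqrt{n}$ ($l{\left(n \right)} = n + \left(12 + 3 \cdot 6 \sqrt{n}\right) = n + \left(12 + 18 \sqrt{n}\right) = 12 + n + 18 \sqrt{n}$)
$z = 5066682$ ($z = \left(-1\right) \left(-5066682\right) = 5066682$)
$\frac{\left(l{\left(-29 \right)} - 67\right) \left(-907\right)}{z} = \frac{\left(\left(12 - 29 + 18 \sqrt{-29}\right) - 67\right) \left(-907\right)}{5066682} = \left(\left(12 - 29 + 18 i \sqrt{29}\right) - 67\right) \left(-907\right) \frac{1}{5066682} = \left(\left(-17 + 18 i \sqrt{29}\right) - 67\right) \left(-907\right) \frac{1}{5066682} = \left(-84 + 18 i \sqrt{29}\right) \left(-907\right) \frac{1}{5066682} = \left(76188 - 16326 i \sqrt{29}\right) \frac{1}{5066682} = \frac{12698}{844447} - \frac{2721 i \sqrt{29}}{844447}$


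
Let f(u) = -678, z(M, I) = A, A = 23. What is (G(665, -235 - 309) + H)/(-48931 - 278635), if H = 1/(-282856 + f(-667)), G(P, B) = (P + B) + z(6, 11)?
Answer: -40828895/92876098244 ≈ -0.00043961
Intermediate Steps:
z(M, I) = 23
G(P, B) = 23 + B + P (G(P, B) = (P + B) + 23 = (B + P) + 23 = 23 + B + P)
H = -1/283534 (H = 1/(-282856 - 678) = 1/(-283534) = -1/283534 ≈ -3.5269e-6)
(G(665, -235 - 309) + H)/(-48931 - 278635) = ((23 + (-235 - 309) + 665) - 1/283534)/(-48931 - 278635) = ((23 - 544 + 665) - 1/283534)/(-327566) = (144 - 1/283534)*(-1/327566) = (40828895/283534)*(-1/327566) = -40828895/92876098244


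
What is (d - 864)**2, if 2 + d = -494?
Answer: 1849600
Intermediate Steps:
d = -496 (d = -2 - 494 = -496)
(d - 864)**2 = (-496 - 864)**2 = (-1360)**2 = 1849600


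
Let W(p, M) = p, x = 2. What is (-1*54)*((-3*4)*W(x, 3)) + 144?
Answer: 1440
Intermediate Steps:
(-1*54)*((-3*4)*W(x, 3)) + 144 = (-1*54)*(-3*4*2) + 144 = -(-648)*2 + 144 = -54*(-24) + 144 = 1296 + 144 = 1440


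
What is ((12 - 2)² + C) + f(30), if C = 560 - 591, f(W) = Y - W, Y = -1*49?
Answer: -10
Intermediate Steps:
Y = -49
f(W) = -49 - W
C = -31
((12 - 2)² + C) + f(30) = ((12 - 2)² - 31) + (-49 - 1*30) = (10² - 31) + (-49 - 30) = (100 - 31) - 79 = 69 - 79 = -10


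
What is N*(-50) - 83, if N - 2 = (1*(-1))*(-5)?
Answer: -433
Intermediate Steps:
N = 7 (N = 2 + (1*(-1))*(-5) = 2 - 1*(-5) = 2 + 5 = 7)
N*(-50) - 83 = 7*(-50) - 83 = -350 - 83 = -433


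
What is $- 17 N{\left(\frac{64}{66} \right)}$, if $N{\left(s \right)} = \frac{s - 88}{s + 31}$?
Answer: $\frac{48824}{1055} \approx 46.279$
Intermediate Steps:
$N{\left(s \right)} = \frac{-88 + s}{31 + s}$
$- 17 N{\left(\frac{64}{66} \right)} = - 17 \frac{-88 + \frac{64}{66}}{31 + \frac{64}{66}} = - 17 \frac{-88 + 64 \cdot \frac{1}{66}}{31 + 64 \cdot \frac{1}{66}} = - 17 \frac{-88 + \frac{32}{33}}{31 + \frac{32}{33}} = - 17 \frac{1}{\frac{1055}{33}} \left(- \frac{2872}{33}\right) = - 17 \cdot \frac{33}{1055} \left(- \frac{2872}{33}\right) = \left(-17\right) \left(- \frac{2872}{1055}\right) = \frac{48824}{1055}$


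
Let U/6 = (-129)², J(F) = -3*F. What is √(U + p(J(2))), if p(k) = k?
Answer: 16*√390 ≈ 315.97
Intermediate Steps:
U = 99846 (U = 6*(-129)² = 6*16641 = 99846)
√(U + p(J(2))) = √(99846 - 3*2) = √(99846 - 6) = √99840 = 16*√390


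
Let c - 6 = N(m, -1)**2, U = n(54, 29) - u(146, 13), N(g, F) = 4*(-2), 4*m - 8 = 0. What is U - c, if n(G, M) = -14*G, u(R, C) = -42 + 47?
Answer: -831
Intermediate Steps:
m = 2 (m = 2 + (1/4)*0 = 2 + 0 = 2)
u(R, C) = 5
N(g, F) = -8
U = -761 (U = -14*54 - 1*5 = -756 - 5 = -761)
c = 70 (c = 6 + (-8)**2 = 6 + 64 = 70)
U - c = -761 - 1*70 = -761 - 70 = -831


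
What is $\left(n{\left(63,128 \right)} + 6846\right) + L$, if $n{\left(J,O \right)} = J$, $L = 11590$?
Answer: $18499$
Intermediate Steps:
$\left(n{\left(63,128 \right)} + 6846\right) + L = \left(63 + 6846\right) + 11590 = 6909 + 11590 = 18499$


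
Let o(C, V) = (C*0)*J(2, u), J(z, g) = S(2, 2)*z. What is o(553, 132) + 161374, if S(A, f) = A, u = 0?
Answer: 161374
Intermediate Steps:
J(z, g) = 2*z
o(C, V) = 0 (o(C, V) = (C*0)*(2*2) = 0*4 = 0)
o(553, 132) + 161374 = 0 + 161374 = 161374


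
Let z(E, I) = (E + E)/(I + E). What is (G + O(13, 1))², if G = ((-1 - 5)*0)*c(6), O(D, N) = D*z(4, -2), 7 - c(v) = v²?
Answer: 2704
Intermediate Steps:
z(E, I) = 2*E/(E + I) (z(E, I) = (2*E)/(E + I) = 2*E/(E + I))
c(v) = 7 - v²
O(D, N) = 4*D (O(D, N) = D*(2*4/(4 - 2)) = D*(2*4/2) = D*(2*4*(½)) = D*4 = 4*D)
G = 0 (G = ((-1 - 5)*0)*(7 - 1*6²) = (-6*0)*(7 - 1*36) = 0*(7 - 36) = 0*(-29) = 0)
(G + O(13, 1))² = (0 + 4*13)² = (0 + 52)² = 52² = 2704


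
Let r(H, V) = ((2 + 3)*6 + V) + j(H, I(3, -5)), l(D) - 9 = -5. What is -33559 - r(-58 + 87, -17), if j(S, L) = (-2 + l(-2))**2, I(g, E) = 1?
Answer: -33576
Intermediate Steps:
l(D) = 4 (l(D) = 9 - 5 = 4)
j(S, L) = 4 (j(S, L) = (-2 + 4)**2 = 2**2 = 4)
r(H, V) = 34 + V (r(H, V) = ((2 + 3)*6 + V) + 4 = (5*6 + V) + 4 = (30 + V) + 4 = 34 + V)
-33559 - r(-58 + 87, -17) = -33559 - (34 - 17) = -33559 - 1*17 = -33559 - 17 = -33576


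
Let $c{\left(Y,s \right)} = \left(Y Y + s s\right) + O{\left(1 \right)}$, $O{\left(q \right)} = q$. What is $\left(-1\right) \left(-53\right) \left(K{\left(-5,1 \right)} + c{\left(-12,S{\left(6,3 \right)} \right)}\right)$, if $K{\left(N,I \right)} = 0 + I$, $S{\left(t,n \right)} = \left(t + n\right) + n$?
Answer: $15370$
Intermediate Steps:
$S{\left(t,n \right)} = t + 2 n$ ($S{\left(t,n \right)} = \left(n + t\right) + n = t + 2 n$)
$c{\left(Y,s \right)} = 1 + Y^{2} + s^{2}$ ($c{\left(Y,s \right)} = \left(Y Y + s s\right) + 1 = \left(Y^{2} + s^{2}\right) + 1 = 1 + Y^{2} + s^{2}$)
$K{\left(N,I \right)} = I$
$\left(-1\right) \left(-53\right) \left(K{\left(-5,1 \right)} + c{\left(-12,S{\left(6,3 \right)} \right)}\right) = \left(-1\right) \left(-53\right) \left(1 + \left(1 + \left(-12\right)^{2} + \left(6 + 2 \cdot 3\right)^{2}\right)\right) = 53 \left(1 + \left(1 + 144 + \left(6 + 6\right)^{2}\right)\right) = 53 \left(1 + \left(1 + 144 + 12^{2}\right)\right) = 53 \left(1 + \left(1 + 144 + 144\right)\right) = 53 \left(1 + 289\right) = 53 \cdot 290 = 15370$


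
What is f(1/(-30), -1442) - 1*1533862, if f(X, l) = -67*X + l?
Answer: -46059053/30 ≈ -1.5353e+6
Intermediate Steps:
f(X, l) = l - 67*X
f(1/(-30), -1442) - 1*1533862 = (-1442 - 67/(-30)) - 1*1533862 = (-1442 - 67*(-1/30)) - 1533862 = (-1442 + 67/30) - 1533862 = -43193/30 - 1533862 = -46059053/30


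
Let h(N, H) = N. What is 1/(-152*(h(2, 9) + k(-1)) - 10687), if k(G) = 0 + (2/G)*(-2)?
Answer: -1/11599 ≈ -8.6214e-5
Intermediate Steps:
k(G) = -4/G (k(G) = 0 - 4/G = -4/G)
1/(-152*(h(2, 9) + k(-1)) - 10687) = 1/(-152*(2 - 4/(-1)) - 10687) = 1/(-152*(2 - 4*(-1)) - 10687) = 1/(-152*(2 + 4) - 10687) = 1/(-152*6 - 10687) = 1/(-912 - 10687) = 1/(-11599) = -1/11599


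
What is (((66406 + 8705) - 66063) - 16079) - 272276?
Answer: -279307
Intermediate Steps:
(((66406 + 8705) - 66063) - 16079) - 272276 = ((75111 - 66063) - 16079) - 272276 = (9048 - 16079) - 272276 = -7031 - 272276 = -279307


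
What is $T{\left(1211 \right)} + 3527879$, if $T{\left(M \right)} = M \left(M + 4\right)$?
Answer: $4999244$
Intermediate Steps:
$T{\left(M \right)} = M \left(4 + M\right)$
$T{\left(1211 \right)} + 3527879 = 1211 \left(4 + 1211\right) + 3527879 = 1211 \cdot 1215 + 3527879 = 1471365 + 3527879 = 4999244$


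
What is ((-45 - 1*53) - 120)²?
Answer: 47524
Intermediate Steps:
((-45 - 1*53) - 120)² = ((-45 - 53) - 120)² = (-98 - 120)² = (-218)² = 47524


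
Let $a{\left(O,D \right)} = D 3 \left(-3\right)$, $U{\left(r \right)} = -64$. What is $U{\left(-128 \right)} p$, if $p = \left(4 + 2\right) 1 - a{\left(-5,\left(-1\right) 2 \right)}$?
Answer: $768$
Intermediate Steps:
$a{\left(O,D \right)} = - 9 D$ ($a{\left(O,D \right)} = 3 D \left(-3\right) = - 9 D$)
$p = -12$ ($p = \left(4 + 2\right) 1 - - 9 \left(\left(-1\right) 2\right) = 6 \cdot 1 - \left(-9\right) \left(-2\right) = 6 - 18 = -12$)
$U{\left(-128 \right)} p = \left(-64\right) \left(-12\right) = 768$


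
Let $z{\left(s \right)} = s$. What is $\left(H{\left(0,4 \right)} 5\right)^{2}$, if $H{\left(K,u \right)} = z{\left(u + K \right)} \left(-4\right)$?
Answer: $6400$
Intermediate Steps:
$H{\left(K,u \right)} = - 4 K - 4 u$ ($H{\left(K,u \right)} = \left(u + K\right) \left(-4\right) = \left(K + u\right) \left(-4\right) = - 4 K - 4 u$)
$\left(H{\left(0,4 \right)} 5\right)^{2} = \left(\left(\left(-4\right) 0 - 16\right) 5\right)^{2} = \left(\left(0 - 16\right) 5\right)^{2} = \left(\left(-16\right) 5\right)^{2} = \left(-80\right)^{2} = 6400$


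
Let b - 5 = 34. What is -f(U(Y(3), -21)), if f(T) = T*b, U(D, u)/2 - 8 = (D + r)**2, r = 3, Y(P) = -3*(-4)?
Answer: -18174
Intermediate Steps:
b = 39 (b = 5 + 34 = 39)
Y(P) = 12
U(D, u) = 16 + 2*(3 + D)**2 (U(D, u) = 16 + 2*(D + 3)**2 = 16 + 2*(3 + D)**2)
f(T) = 39*T (f(T) = T*39 = 39*T)
-f(U(Y(3), -21)) = -39*(16 + 2*(3 + 12)**2) = -39*(16 + 2*15**2) = -39*(16 + 2*225) = -39*(16 + 450) = -39*466 = -1*18174 = -18174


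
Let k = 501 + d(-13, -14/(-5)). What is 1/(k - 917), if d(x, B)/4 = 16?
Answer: -1/352 ≈ -0.0028409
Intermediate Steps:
d(x, B) = 64 (d(x, B) = 4*16 = 64)
k = 565 (k = 501 + 64 = 565)
1/(k - 917) = 1/(565 - 917) = 1/(-352) = -1/352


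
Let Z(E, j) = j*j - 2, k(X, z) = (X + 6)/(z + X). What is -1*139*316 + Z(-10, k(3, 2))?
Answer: -1098069/25 ≈ -43923.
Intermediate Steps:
k(X, z) = (6 + X)/(X + z)
Z(E, j) = -2 + j² (Z(E, j) = j² - 2 = -2 + j²)
-1*139*316 + Z(-10, k(3, 2)) = -1*139*316 + (-2 + ((6 + 3)/(3 + 2))²) = -139*316 + (-2 + (9/5)²) = -43924 + (-2 + ((⅕)*9)²) = -43924 + (-2 + (9/5)²) = -43924 + (-2 + 81/25) = -43924 + 31/25 = -1098069/25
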